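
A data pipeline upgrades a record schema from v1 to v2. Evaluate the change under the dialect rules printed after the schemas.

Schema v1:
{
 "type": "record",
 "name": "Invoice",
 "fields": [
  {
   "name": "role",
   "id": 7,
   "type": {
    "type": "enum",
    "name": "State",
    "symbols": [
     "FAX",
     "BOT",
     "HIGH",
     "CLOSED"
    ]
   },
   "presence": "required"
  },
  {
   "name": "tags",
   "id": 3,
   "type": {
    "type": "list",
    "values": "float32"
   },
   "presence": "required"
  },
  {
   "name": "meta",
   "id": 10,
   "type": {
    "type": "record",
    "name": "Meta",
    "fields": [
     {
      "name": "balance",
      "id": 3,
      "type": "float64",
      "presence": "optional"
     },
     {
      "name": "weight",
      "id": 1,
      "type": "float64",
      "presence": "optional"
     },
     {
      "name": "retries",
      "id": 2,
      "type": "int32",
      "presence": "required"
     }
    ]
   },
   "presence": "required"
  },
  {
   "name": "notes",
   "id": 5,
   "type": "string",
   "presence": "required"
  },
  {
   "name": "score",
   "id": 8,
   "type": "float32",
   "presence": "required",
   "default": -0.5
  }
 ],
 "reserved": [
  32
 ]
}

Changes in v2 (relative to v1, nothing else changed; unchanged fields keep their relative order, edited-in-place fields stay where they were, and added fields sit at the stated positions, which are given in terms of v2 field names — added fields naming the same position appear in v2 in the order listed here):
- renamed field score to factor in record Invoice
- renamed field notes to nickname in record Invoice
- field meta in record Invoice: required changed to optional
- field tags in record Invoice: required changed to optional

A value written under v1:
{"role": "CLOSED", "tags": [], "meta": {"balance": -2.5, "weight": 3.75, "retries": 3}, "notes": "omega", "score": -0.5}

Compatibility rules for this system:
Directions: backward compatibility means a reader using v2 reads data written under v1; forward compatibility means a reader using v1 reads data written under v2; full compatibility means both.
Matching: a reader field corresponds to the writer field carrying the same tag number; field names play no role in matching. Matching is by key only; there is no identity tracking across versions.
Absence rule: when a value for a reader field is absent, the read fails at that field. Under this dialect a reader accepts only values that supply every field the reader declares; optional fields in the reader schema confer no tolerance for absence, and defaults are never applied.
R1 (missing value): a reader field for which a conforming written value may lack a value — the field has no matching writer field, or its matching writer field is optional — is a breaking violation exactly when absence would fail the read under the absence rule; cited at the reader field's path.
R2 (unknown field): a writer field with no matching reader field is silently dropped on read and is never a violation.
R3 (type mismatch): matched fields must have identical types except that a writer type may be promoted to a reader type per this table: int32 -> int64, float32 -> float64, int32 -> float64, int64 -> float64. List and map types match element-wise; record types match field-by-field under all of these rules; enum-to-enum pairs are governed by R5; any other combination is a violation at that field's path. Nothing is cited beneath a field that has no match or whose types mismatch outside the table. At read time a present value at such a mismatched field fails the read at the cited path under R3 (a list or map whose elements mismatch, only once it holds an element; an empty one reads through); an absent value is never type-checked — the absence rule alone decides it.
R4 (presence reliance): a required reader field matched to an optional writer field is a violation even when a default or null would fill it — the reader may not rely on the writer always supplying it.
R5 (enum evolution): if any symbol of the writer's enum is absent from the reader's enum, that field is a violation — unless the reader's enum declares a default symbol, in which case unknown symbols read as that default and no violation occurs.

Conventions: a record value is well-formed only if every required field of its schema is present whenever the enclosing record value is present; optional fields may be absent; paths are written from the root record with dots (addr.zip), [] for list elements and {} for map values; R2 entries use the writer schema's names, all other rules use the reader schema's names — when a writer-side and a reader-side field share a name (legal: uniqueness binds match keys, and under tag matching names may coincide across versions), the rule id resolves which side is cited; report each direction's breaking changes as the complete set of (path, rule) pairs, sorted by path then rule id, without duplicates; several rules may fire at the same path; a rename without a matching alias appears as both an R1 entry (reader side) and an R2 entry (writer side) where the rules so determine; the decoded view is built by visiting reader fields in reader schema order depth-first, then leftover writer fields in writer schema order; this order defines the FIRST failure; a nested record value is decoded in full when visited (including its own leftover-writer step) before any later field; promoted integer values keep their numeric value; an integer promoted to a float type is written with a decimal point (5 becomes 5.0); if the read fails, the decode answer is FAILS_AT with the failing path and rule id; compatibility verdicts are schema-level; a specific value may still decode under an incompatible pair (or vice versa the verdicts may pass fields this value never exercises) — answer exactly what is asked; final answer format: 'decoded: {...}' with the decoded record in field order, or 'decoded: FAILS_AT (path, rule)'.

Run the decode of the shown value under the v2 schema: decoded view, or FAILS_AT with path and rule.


decoded: {"role": "CLOSED", "tags": [], "meta": {"balance": -2.5, "weight": 3.75, "retries": 3}, "nickname": "omega", "factor": -0.5}

in Invoice below, arrows point writer -> reader
decoding the Invoice value with the v2 reader:
  role := "CLOSED"
  tags := []
  meta.balance := -2.5
  meta.weight := 3.75
  meta.retries := 3
  nickname := "omega" (from writer notes)
  factor := -0.5 (from writer score)
  => decoded: {"role": "CLOSED", "tags": [], "meta": {"balance": -2.5, "weight": 3.75, "retries": 3}, "nickname": "omega", "factor": -0.5}
the rest of the Invoice diff is inert for this question:
  field meta in record Invoice: required changed to optional -> shifts the Invoice verdicts, not this decode
  field tags in record Invoice: required changed to optional -> shifts the Invoice verdicts, not this decode


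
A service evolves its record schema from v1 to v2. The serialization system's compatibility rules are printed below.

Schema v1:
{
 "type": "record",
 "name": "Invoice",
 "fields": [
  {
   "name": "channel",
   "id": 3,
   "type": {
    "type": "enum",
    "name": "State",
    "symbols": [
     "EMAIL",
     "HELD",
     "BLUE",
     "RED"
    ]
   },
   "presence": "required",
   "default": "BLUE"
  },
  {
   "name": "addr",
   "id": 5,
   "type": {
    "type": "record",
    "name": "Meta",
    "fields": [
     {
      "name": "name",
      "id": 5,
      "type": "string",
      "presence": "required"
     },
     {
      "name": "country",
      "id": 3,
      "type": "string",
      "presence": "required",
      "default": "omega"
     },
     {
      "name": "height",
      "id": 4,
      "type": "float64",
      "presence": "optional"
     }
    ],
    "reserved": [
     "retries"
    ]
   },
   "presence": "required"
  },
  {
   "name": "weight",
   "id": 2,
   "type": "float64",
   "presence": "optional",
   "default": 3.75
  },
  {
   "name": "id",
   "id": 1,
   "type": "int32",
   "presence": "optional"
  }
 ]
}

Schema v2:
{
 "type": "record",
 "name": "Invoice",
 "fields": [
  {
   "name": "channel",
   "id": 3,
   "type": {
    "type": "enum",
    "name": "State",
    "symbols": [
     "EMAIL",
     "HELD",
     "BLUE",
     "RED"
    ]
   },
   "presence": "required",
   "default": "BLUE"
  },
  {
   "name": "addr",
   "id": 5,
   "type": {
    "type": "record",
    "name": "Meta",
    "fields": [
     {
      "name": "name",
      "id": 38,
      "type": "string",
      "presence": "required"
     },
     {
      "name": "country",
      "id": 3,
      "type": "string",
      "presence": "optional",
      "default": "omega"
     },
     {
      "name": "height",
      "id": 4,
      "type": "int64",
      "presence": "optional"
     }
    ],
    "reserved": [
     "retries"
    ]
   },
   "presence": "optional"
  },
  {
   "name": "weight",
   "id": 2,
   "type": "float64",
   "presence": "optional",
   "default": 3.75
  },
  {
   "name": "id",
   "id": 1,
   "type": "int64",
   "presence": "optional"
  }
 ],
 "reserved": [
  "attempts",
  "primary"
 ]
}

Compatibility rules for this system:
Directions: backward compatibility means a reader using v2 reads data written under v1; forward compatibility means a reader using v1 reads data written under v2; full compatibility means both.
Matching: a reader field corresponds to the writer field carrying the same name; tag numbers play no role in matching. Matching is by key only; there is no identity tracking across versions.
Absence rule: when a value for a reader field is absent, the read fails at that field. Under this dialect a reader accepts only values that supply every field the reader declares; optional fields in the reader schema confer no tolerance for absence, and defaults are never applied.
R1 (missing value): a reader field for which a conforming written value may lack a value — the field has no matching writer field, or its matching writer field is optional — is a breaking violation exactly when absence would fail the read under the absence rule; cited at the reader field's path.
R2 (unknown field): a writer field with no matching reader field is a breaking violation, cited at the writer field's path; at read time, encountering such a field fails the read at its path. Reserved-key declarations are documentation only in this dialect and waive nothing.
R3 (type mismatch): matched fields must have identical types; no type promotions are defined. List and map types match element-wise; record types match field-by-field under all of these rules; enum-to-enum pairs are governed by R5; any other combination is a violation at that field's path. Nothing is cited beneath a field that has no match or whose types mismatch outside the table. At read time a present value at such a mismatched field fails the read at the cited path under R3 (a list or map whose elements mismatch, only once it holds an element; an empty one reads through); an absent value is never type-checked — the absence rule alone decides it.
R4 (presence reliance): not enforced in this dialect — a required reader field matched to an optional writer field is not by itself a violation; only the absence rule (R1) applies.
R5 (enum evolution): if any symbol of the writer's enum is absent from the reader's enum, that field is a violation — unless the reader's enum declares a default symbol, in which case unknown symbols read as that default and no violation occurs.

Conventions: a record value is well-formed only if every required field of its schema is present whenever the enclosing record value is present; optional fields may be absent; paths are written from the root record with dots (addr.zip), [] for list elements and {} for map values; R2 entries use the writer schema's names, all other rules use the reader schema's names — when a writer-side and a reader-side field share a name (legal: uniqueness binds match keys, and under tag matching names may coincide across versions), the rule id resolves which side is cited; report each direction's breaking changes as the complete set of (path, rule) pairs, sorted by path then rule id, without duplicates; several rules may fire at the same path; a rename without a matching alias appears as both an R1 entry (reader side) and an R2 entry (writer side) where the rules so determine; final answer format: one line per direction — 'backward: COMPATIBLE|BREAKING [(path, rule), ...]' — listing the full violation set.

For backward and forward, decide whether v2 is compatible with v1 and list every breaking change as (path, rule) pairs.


arrows below run writer -> reader for Invoice
backward for Invoice (reader v2, writer v1):
  channel: paired with writer channel (State -> State; writer required)
  addr: paired with writer addr (Meta -> Meta; writer required)
  weight: paired with writer weight (float64 -> float64; writer optional)
  id: paired with writer id (int32 -> int64; writer optional)
  addr.name: paired with writer addr.name (string -> string; writer required)
  addr.country: paired with writer addr.country (string -> string; writer required)
  addr.height: paired with writer addr.height (float64 -> int64; writer optional)
  violation R1 at addr.height
  violation R3 at addr.height
  violation R1 at id
  violation R3 at id
  violation R1 at weight
  => backward verdict for Invoice: BREAKING, 5 violation(s)
forward for Invoice (reader v1, writer v2):
  channel: paired with writer channel (State -> State; writer required)
  addr: paired with writer addr (Meta -> Meta; writer optional)
  weight: paired with writer weight (float64 -> float64; writer optional)
  id: paired with writer id (int64 -> int32; writer optional)
  addr.name: paired with writer addr.name (string -> string; writer required)
  addr.country: paired with writer addr.country (string -> string; writer optional)
  addr.height: paired with writer addr.height (int64 -> float64; writer optional)
  violation R1 at addr
  violation R1 at addr.country
  violation R1 at addr.height
  violation R3 at addr.height
  violation R1 at id
  violation R3 at id
  violation R1 at weight
  => forward verdict for Invoice: BREAKING, 7 violation(s)

backward: BREAKING [(addr.height, R1), (addr.height, R3), (id, R1), (id, R3), (weight, R1)]; forward: BREAKING [(addr, R1), (addr.country, R1), (addr.height, R1), (addr.height, R3), (id, R1), (id, R3), (weight, R1)]


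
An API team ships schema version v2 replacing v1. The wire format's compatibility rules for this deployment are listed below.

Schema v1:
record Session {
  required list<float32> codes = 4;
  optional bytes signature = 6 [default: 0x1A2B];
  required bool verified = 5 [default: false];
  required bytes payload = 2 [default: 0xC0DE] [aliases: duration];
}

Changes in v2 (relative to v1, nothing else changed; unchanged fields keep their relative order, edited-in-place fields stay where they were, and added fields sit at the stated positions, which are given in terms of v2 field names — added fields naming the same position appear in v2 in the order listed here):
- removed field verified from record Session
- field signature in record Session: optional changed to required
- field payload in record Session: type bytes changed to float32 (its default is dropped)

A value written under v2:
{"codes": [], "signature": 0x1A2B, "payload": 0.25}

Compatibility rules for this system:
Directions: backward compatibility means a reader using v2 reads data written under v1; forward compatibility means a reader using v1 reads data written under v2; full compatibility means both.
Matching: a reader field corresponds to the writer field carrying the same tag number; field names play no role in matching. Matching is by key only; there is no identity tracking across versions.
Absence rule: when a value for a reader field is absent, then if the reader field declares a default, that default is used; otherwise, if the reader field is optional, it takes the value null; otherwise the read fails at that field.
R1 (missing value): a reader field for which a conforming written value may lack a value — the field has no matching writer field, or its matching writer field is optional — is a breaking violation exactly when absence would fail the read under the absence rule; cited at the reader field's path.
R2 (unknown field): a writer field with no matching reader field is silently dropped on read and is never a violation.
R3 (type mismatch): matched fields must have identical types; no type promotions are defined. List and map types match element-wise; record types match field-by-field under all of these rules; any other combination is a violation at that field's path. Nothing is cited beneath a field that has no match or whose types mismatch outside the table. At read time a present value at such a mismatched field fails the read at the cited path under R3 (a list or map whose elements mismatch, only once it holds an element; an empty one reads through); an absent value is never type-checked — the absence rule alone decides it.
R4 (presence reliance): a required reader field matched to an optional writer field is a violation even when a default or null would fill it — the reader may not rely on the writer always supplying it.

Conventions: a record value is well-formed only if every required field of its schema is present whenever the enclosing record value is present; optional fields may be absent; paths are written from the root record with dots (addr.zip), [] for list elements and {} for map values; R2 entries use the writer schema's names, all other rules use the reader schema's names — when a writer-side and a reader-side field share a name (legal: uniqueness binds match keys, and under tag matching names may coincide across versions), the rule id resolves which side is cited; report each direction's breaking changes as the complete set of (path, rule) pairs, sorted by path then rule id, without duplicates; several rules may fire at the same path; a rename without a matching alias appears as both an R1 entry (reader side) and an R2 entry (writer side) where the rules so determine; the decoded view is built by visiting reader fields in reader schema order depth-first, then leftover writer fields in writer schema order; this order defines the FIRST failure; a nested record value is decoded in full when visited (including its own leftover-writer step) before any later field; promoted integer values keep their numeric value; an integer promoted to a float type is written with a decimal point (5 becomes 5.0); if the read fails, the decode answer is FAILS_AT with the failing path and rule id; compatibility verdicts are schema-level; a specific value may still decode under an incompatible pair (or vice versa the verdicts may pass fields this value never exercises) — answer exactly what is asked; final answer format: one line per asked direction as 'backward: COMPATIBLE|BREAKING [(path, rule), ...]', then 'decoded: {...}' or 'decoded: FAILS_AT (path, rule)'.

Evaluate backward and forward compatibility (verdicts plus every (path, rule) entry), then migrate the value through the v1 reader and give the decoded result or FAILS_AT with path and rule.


in Session below, arrows point writer -> reader
backward on Session — v2 reading data written by v1:
  writer required, list<float32> -> list<float32>: reader codes maps from writer codes
  writer optional, bytes -> bytes: reader signature maps from writer signature
  writer required, bytes -> float32: reader payload maps from writer payload
  writer field verified has no reader counterpart
  breaking: (payload, R3)
  breaking: (signature, R4)
  backward on Session therefore BREAKING (2)
forward on Session — v1 reading data written by v2:
  writer required, list<float32> -> list<float32>: reader codes maps from writer codes
  writer required, bytes -> bytes: reader signature maps from writer signature
  verified: no writer-side match
  writer required, float32 -> bytes: reader payload maps from writer payload
  breaking: (payload, R3)
  forward on Session therefore BREAKING (1)
decode (reader v1):
  codes := []
  signature := 0x1A2B
  verified := false (missing; default applied)
  read fails at payload under R3
  => FAILS_AT (payload, R3)

backward: BREAKING [(payload, R3), (signature, R4)]; forward: BREAKING [(payload, R3)]; decoded: FAILS_AT (payload, R3)


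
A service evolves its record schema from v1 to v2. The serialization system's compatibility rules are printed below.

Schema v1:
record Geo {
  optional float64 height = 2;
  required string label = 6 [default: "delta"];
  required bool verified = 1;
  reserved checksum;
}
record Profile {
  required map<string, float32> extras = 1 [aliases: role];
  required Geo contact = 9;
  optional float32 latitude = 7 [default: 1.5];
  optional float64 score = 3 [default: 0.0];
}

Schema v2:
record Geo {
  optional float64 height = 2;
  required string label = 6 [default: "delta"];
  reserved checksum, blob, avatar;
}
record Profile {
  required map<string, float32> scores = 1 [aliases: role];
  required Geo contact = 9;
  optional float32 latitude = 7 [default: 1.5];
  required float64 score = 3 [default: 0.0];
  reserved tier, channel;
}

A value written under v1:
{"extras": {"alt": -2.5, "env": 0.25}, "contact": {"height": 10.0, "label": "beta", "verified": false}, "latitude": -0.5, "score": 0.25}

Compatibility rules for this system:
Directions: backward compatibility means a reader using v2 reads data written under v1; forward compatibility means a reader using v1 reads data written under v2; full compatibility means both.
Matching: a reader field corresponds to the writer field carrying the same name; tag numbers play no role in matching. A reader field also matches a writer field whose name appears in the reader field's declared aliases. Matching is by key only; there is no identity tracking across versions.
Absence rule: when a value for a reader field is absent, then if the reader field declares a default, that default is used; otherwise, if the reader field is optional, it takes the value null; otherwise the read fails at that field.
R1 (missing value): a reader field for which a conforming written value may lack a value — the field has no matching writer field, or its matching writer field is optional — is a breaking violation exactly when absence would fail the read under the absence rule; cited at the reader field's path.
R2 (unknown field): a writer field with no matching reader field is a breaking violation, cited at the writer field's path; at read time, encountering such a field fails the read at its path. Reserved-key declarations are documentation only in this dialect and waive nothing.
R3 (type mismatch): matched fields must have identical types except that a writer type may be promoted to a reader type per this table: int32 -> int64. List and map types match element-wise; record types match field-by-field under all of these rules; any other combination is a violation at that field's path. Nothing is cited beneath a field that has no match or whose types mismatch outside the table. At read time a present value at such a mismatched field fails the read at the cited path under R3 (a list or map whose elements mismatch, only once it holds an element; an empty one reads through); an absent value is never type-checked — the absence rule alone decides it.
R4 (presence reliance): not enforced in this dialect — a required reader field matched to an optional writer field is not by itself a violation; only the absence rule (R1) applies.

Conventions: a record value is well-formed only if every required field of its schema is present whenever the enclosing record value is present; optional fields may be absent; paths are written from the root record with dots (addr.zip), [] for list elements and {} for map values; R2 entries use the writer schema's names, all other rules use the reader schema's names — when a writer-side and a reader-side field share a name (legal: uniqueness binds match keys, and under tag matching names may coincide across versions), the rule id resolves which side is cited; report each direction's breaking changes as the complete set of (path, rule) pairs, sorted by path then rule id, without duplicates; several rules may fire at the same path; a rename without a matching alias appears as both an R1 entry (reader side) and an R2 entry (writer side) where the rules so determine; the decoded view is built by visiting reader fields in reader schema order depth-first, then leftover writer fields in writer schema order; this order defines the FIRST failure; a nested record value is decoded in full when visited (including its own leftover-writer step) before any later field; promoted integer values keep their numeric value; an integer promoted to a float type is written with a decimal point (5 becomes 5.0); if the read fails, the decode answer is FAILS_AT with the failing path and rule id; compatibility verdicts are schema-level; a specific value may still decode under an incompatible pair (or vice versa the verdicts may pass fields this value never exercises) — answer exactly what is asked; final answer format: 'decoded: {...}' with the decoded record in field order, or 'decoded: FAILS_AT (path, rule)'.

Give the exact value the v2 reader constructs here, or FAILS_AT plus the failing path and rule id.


the writer's type comes first in each Profile pair
decoding the Profile value with the v2 reader:
  read fails at scores under R1 (no fill)
  => FAILS_AT (scores, R1)
checking off the Profile differences that do not matter here:
  field score in record Profile: optional changed to required -> triggers nothing under the printed rules; the Profile answer is the same either way
  removed field verified from record Geo -> matters for Profile compatibility verdicts, not for this value's decode

decoded: FAILS_AT (scores, R1)


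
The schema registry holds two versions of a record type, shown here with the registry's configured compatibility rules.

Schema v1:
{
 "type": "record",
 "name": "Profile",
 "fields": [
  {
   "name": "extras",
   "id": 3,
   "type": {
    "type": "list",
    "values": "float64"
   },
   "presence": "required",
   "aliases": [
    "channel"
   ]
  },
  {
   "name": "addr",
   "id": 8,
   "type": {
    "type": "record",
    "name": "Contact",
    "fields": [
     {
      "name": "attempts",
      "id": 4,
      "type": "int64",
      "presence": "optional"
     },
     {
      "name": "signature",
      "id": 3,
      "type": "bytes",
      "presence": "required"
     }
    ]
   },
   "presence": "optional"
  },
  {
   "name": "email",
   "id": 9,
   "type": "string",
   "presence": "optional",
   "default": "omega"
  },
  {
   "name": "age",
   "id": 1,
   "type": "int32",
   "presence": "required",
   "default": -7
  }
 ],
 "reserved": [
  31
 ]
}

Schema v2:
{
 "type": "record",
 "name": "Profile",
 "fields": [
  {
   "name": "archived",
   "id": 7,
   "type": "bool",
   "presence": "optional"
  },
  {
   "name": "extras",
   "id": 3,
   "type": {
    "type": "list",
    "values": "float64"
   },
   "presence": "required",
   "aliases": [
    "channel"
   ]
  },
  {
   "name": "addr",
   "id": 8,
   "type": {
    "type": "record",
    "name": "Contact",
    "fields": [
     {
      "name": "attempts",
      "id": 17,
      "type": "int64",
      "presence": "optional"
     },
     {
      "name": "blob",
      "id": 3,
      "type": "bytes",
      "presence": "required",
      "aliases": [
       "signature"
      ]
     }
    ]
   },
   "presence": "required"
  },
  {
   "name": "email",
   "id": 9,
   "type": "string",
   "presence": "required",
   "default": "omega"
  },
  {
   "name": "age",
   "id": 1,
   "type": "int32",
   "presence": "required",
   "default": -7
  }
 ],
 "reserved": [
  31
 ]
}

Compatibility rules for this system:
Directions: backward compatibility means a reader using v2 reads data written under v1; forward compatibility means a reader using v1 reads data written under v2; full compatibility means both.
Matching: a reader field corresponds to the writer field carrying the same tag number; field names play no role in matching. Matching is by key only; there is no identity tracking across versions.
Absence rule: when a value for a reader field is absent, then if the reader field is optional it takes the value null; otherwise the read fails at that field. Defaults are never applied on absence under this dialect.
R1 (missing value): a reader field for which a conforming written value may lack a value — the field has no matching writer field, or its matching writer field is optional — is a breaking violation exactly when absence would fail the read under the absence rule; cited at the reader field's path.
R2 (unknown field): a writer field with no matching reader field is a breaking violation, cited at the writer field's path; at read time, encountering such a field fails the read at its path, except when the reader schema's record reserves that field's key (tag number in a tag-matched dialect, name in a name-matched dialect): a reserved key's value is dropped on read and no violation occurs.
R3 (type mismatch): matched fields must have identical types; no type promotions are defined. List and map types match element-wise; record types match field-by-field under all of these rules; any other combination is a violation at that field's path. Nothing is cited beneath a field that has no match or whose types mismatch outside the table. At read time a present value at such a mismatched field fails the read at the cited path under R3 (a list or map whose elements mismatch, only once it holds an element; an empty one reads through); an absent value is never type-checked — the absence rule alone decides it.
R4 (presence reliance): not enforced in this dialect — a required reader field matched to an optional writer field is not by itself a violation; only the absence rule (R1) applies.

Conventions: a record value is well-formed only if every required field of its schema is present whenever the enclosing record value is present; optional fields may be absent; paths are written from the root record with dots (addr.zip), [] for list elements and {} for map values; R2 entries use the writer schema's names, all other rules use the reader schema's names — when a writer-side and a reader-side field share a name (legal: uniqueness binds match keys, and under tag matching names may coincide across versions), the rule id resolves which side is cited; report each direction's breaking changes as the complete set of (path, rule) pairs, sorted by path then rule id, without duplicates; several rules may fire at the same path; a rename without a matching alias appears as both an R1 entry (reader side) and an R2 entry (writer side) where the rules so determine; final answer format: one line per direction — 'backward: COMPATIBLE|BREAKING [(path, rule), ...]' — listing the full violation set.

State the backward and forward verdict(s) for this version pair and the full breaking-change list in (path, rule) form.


in Profile below, arrows point writer -> reader
backward for Profile (reader v2, writer v1):
  archived: no writer-side match
  extras <- extras (list<float64> -> list<float64>, writer required)
  addr <- addr (Contact -> Contact, writer optional)
  email <- email (string -> string, writer optional)
  age <- age (int32 -> int32, writer required)
  addr.attempts: no writer-side match
  addr.blob <- addr.signature (bytes -> bytes, writer required)
  addr.attempts (writer side), unknown to reader
  rule R1 violated at addr
  rule R2 violated at addr.attempts
  rule R1 violated at email
  backward on Profile therefore BREAKING (3)
forward for Profile (reader v1, writer v2):
  extras <- extras (list<float64> -> list<float64>, writer required)
  addr <- addr (Contact -> Contact, writer required)
  email <- email (string -> string, writer required)
  age <- age (int32 -> int32, writer required)
  archived (writer side), unknown to reader
  addr.attempts: no writer-side match
  addr.signature <- addr.blob (bytes -> bytes, writer required)
  addr.attempts (writer side), unknown to reader
  rule R2 violated at addr.attempts
  rule R2 violated at archived
  forward on Profile therefore BREAKING (2)

backward: BREAKING [(addr, R1), (addr.attempts, R2), (email, R1)]; forward: BREAKING [(addr.attempts, R2), (archived, R2)]


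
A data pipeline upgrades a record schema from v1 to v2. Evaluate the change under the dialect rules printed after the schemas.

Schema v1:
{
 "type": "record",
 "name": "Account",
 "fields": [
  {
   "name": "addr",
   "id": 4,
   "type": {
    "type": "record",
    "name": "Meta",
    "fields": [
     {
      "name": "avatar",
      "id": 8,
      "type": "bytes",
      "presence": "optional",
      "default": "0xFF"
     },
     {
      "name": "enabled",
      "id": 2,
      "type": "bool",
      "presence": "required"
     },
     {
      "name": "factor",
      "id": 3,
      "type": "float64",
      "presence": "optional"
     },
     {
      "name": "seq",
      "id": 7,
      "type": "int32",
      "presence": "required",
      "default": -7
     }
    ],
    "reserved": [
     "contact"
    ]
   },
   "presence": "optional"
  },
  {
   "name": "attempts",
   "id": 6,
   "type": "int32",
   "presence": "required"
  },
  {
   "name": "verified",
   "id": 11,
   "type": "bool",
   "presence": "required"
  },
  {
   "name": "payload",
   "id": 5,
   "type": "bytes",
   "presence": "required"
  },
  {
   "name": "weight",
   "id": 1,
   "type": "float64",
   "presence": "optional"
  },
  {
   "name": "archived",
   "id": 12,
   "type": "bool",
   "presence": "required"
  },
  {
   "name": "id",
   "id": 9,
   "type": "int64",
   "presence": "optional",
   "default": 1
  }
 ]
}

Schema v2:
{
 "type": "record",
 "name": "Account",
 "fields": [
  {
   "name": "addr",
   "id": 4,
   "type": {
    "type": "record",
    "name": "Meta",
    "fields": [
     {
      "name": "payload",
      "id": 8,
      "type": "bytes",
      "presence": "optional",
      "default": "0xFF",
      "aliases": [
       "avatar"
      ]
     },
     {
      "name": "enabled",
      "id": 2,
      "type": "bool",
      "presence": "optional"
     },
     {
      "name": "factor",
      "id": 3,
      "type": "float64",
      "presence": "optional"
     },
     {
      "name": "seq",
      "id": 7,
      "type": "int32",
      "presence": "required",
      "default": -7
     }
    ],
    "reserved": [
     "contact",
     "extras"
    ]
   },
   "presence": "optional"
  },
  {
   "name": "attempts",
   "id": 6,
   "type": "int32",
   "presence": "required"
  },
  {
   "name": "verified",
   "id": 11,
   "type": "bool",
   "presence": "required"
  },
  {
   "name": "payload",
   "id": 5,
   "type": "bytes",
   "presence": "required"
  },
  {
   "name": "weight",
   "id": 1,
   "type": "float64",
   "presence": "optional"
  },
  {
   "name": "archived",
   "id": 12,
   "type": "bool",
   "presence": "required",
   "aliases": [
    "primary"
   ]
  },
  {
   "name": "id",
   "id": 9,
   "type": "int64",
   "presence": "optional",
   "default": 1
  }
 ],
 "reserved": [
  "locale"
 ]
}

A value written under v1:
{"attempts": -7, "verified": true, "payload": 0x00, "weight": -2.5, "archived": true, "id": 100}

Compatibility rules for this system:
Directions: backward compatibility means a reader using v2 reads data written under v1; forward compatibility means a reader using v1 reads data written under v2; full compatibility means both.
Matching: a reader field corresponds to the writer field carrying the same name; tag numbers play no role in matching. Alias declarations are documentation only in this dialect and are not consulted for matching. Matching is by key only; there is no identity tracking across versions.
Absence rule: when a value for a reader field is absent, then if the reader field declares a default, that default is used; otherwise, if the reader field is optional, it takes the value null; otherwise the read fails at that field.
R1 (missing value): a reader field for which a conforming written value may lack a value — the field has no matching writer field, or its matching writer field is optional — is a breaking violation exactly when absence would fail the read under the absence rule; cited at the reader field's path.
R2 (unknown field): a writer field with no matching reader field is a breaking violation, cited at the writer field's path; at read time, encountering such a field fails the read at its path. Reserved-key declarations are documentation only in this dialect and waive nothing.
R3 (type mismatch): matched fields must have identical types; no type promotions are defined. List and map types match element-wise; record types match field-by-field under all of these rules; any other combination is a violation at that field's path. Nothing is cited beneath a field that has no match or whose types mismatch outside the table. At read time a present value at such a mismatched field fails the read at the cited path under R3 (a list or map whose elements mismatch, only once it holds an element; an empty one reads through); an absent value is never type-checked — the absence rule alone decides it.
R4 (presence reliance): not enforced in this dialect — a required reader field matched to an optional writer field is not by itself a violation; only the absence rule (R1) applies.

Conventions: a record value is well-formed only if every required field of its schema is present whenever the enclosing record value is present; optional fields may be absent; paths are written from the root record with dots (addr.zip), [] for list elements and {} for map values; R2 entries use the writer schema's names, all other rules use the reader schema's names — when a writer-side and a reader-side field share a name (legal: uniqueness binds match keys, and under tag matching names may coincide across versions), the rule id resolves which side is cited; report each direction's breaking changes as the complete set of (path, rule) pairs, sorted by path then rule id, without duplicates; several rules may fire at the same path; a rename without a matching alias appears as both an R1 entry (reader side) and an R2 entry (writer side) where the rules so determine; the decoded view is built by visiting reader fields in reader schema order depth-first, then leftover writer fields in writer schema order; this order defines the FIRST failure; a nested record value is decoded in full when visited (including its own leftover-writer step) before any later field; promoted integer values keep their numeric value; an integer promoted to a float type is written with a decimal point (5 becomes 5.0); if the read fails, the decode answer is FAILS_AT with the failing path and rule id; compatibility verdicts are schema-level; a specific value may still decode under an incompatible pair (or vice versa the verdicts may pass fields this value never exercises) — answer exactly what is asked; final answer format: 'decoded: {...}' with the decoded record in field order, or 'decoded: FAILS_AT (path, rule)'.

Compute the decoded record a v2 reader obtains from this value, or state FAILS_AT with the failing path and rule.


each type pair in Account: writer, then reader
decoding the Account value with the v2 reader:
  addr := null (absent, optional -> null)
  attempts := -7
  verified := true
  payload := 0x00
  weight := -2.5
  archived := true
  id := 100
  => decoded: {"addr": null, "attempts": -7, "verified": true, "payload": 0x00, "weight": -2.5, "archived": true, "id": 100}
diffs on Account not affecting the asked answer:
  renamed field avatar to payload in record Meta (alias avatar declared on the renamed field) -> a verdict-level change on Account — the shown value reads the same
  field enabled in record Meta: required changed to optional -> a verdict-level change on Account — the shown value reads the same

decoded: {"addr": null, "attempts": -7, "verified": true, "payload": 0x00, "weight": -2.5, "archived": true, "id": 100}


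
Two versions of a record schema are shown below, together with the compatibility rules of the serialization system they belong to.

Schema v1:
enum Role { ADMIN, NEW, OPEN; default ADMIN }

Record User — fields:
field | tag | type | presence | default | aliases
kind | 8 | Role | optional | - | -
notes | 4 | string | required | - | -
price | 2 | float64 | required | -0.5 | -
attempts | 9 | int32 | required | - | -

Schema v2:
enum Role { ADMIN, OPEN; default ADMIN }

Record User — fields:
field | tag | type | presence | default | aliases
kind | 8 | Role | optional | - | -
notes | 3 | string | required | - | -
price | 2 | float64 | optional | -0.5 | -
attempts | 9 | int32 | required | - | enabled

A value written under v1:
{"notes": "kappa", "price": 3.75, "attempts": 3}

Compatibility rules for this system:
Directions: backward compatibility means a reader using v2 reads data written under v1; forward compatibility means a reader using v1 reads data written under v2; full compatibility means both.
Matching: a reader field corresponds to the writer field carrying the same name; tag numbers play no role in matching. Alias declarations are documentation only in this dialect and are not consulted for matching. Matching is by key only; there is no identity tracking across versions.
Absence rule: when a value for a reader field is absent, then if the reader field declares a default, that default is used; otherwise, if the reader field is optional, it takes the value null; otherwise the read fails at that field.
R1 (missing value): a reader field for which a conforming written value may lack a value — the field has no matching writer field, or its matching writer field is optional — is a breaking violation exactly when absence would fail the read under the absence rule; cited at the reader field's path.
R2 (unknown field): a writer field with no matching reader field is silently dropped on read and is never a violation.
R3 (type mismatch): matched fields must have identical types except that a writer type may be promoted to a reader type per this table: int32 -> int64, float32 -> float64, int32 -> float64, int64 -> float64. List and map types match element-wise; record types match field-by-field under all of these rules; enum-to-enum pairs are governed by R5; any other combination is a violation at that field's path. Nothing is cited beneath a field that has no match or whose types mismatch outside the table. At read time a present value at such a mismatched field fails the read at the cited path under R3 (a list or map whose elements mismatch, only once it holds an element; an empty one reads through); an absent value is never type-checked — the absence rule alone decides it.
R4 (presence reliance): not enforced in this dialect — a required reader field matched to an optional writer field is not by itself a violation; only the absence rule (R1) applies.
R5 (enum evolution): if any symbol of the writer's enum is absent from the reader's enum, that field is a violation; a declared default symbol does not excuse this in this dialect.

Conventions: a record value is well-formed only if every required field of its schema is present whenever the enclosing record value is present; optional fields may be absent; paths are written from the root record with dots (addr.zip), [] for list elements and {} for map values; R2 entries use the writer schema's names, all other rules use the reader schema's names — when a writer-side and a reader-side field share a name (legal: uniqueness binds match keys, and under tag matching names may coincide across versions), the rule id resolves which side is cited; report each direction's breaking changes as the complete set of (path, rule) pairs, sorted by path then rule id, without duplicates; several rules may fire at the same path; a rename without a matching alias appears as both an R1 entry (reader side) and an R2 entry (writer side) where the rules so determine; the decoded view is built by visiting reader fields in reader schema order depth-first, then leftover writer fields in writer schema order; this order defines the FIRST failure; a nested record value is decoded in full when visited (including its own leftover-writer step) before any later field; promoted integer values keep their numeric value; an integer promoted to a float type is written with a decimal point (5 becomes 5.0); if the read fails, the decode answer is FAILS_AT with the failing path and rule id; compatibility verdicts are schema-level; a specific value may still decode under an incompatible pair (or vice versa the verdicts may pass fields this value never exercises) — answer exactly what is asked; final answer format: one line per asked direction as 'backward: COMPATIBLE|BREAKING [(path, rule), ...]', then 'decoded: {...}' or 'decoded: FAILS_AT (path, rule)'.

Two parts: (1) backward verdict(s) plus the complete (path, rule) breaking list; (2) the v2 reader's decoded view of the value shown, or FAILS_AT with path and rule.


backward: BREAKING [(kind, R5)]; decoded: {"kind": null, "notes": "kappa", "price": 3.75, "attempts": 3}

the writer's type comes first in each User pair
backward for User (reader v2, writer v1):
  kind: Role -> Role, writer optional; from kind
  notes: string -> string, writer required; from notes
  price: float64 -> float64, writer required; from price
  attempts: int32 -> int32, writer required; from attempts
  violation R5 at kind
  => backward: BREAKING (1)
decode (reader v2):
  kind := null (absent, optional -> null)
  notes := "kappa"
  price := 3.75
  attempts := 3
  => decoded: {"kind": null, "notes": "kappa", "price": 3.75, "attempts": 3}
ruling out the remaining User differences:
  field price in record User: required changed to optional -> inert for the asked User verdict: nothing fires
  field notes in record User: tag 4 changed to 3 -> inert for the asked User verdict: nothing fires
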